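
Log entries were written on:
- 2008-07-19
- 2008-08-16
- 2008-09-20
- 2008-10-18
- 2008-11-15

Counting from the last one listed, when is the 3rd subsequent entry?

2009-02-21

All dates are Saturdays, 28, 35, 28, 28 days apart.
Specifically, the 3rd Saturday of each month.
December 2008 — 3rd Saturday is 2008-12-20.
3rd Saturday of January 2009: 2009-01-17.
3rd Saturday of February 2009: 2009-02-21.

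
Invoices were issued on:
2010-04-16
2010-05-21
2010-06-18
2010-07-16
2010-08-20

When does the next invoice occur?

2010-09-17

All dates are Fridays, 35, 28, 28, 35 days apart.
Specifically, the 3rd Friday of each month.
3rd Friday of September 2010: 2010-09-17.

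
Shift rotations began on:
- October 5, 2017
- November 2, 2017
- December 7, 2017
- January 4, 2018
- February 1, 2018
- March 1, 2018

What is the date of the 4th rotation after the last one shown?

July 5, 2018

All dates are Thursdays, 28, 35, 28, 28, 28 days apart.
Specifically, the 1st Thursday of each month.
April 2018 — 1st Thursday is April 5, 2018.
1st Thursday of May 2018: May 3, 2018.
1st Thursday of June 2018: June 7, 2018.
July 2018 — 1st Thursday is July 5, 2018.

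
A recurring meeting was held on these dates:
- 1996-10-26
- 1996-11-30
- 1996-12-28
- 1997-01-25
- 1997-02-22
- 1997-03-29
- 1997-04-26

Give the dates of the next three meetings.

1997-05-31, 1997-06-28, 1997-07-26

These are Saturdays with 35, 28, 28, 28, 35, 28-day gaps.
Each is the final Saturday of its month — 1996-11-30 is past the 28th, so '4th Saturday' doesn't fit.
May 1997 ends with Saturday 1997-05-31.
Last Saturday of June 1997: 1997-06-28.
July 1997 ends with Saturday 1997-07-26.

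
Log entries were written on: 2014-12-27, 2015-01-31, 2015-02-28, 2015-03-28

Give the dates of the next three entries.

All Saturdays; the gaps (35, 28, 28) vary with month length.
This is the last Saturday of each month.
April 2015 ends with Saturday 2015-04-25.
May 2015 ends with Saturday 2015-05-30.
Last Saturday of June 2015: 2015-06-27.

2015-04-25, 2015-05-30, 2015-06-27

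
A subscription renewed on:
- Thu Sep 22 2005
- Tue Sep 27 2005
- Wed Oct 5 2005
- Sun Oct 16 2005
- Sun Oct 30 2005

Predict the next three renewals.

Gaps: 5, 8, 11, 14 days — each gap is 3 larger than the previous one.
Next gap: 17 days. Sun Oct 30 2005 + 17 days = Wed Nov 16 2005.
Next gap: 20 days. Wed Nov 16 2005 + 20 days = Tue Dec 6 2005.
Next gap: 23 days. Tue Dec 6 2005 + 23 days = Thu Dec 29 2005.

Wed Nov 16 2005, Tue Dec 6 2005, Thu Dec 29 2005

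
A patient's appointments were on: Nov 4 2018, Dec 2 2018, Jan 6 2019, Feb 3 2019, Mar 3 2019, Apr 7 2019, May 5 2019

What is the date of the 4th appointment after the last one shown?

Gaps: 28, 35, 28, 28, 35, 28 days — a mix of 28 and 35. Every date is a Sunday.
Each is the 1st Sunday of its month.
June 2019 — 1st Sunday is Jun 2 2019.
July 2019 — 1st Sunday is Jul 7 2019.
1st Sunday of August 2019: Aug 4 2019.
September 2019 — 1st Sunday is Sep 1 2019.

Sep 1 2019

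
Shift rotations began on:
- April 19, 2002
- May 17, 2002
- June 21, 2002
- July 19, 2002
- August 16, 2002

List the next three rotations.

All dates are Fridays, 28, 35, 28, 28 days apart.
Specifically, the 3rd Friday of each month.
September 2002 — 3rd Friday is September 20, 2002.
October 2002 — 3rd Friday is October 18, 2002.
November 2002 — 3rd Friday is November 15, 2002.

September 20, 2002; October 18, 2002; November 15, 2002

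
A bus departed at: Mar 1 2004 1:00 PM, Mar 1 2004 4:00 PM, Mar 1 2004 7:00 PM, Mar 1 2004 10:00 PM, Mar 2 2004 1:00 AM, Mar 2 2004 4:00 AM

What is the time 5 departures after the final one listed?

Mar 2 2004 7:00 PM

The interval is a steady 3 hours (3, 3, 3, 3, 3).
Mar 2 2004 4:00 AM + 3 h = Mar 2 2004 7:00 AM.
Mar 2 2004 7:00 AM + 3 h = Mar 2 2004 10:00 AM.
Mar 2 2004 10:00 AM + 3 h = Mar 2 2004 1:00 PM.
Mar 2 2004 1:00 PM + 3 h = Mar 2 2004 4:00 PM.
Mar 2 2004 4:00 PM + 3 h = Mar 2 2004 7:00 PM.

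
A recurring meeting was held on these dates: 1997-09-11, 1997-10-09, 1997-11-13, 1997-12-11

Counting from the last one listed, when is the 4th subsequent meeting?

These are Thursdays at 28- or 35-day spacing (28, 35, 28).
The pattern: 2nd Thursday of the month.
2nd Thursday of January 1998: 1998-01-08.
2nd Thursday of February 1998: 1998-02-12.
2nd Thursday of March 1998: 1998-03-12.
2nd Thursday of April 1998: 1998-04-09.

1998-04-09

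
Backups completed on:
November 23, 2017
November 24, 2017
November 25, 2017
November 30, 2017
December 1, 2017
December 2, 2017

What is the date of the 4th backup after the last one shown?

December 14, 2017

Gaps: 1, 1, 5, 1, 1 days — not constant, but cyclic with period 3.
The events fall on every Thursday, Friday and Saturday.
The following Thursday is December 7, 2017.
The following Friday is December 8, 2017.
The following Saturday is December 9, 2017.
Next Thursday: December 14, 2017.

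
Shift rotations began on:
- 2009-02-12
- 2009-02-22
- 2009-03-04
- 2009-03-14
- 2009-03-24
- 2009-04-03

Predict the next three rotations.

2009-04-13, 2009-04-23, 2009-05-03

Gaps between consecutive events: 10, 10, 10, 10, 10 days — a constant 10-day interval.
2009-04-03 + 10 days = 2009-04-13.
2009-04-13 + 10 days = 2009-04-23.
2009-04-23 + 10 days = 2009-05-03.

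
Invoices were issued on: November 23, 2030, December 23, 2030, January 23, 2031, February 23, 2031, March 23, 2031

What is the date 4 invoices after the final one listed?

Gaps: 30, 31, 31, 28 days — not constant. Every event is on the 23rd of the month.
Pattern: the 23rd of each month.
Next: April 2031 → April 23, 2031.
May 2031: May 23, 2031.
June 2031: June 23, 2031.
July 2031: July 23, 2031.

July 23, 2031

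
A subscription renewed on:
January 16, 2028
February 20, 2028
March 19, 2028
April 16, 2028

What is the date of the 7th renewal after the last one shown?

November 19, 2028

These are Sundays at 28- or 35-day spacing (35, 28, 28).
The pattern: 3rd Sunday of the month.
May 2028 — 3rd Sunday is May 21, 2028.
June 2028 — 3rd Sunday is June 18, 2028.
July 2028 — 3rd Sunday is July 16, 2028.
August 2028 — 3rd Sunday is August 20, 2028.
September 2028 — 3rd Sunday is September 17, 2028.
3rd Sunday of October 2028: October 15, 2028.
November 2028 — 3rd Sunday is November 19, 2028.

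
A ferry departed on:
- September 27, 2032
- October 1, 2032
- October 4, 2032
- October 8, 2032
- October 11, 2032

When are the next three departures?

October 15, 2032; October 18, 2032; October 22, 2032

Every event lands on a Monday or Friday (gaps cycle 4, 3, 4, 3).
So the schedule is: every Monday and Friday.
Next Friday: October 15, 2032.
The following Monday is October 18, 2032.
The following Friday is October 22, 2032.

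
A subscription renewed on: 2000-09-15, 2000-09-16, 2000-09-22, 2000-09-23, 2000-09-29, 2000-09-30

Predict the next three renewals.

2000-10-06, 2000-10-07, 2000-10-13

Gaps: 1, 6, 1, 6, 1 days — not constant, but cyclic with period 2.
The events fall on every Friday and Saturday.
Next Friday: 2000-10-06.
The following Saturday is 2000-10-07.
Next Friday: 2000-10-13.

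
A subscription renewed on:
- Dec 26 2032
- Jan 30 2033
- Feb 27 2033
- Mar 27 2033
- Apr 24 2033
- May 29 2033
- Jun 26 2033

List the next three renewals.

Jul 31 2033, Aug 28 2033, Sep 25 2033

These are Sundays with 35, 28, 28, 28, 35, 28-day gaps.
Each is the final Sunday of its month — Jan 30 2033 is past the 28th, so '4th Sunday' doesn't fit.
Last Sunday of July 2033: Jul 31 2033.
August 2033 ends with Sunday Aug 28 2033.
Last Sunday of September 2033: Sep 25 2033.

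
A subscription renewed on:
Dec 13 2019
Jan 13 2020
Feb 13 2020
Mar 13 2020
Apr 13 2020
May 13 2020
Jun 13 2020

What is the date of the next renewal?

The day-of-month is always 13 (31, 31, 29, 31, 30, 31 days between events).
So this recurs on the 13th of each month.
July 2020: Jul 13 2020.

Jul 13 2020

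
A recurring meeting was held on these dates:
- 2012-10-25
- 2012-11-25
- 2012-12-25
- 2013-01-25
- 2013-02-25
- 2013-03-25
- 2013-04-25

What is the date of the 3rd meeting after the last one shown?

Gaps: 31, 30, 31, 31, 28, 31 days — not constant. Every event is on the 25th of the month.
Pattern: the 25th of each month.
Next: May 2013 → 2013-05-25.
Next: June 2013 → 2013-06-25.
Next: July 2013 → 2013-07-25.

2013-07-25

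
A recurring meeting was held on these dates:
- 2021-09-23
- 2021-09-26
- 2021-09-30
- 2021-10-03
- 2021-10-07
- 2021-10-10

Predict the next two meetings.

The gap pattern 3, 4, 3, 4, 3 repeats every 2 events.
These are the Thursdays and Sundays of each week.
The following Thursday is 2021-10-14.
The following Sunday is 2021-10-17.

2021-10-14, 2021-10-17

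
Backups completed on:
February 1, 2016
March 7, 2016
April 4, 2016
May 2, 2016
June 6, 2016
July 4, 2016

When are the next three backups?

August 1, 2016; September 5, 2016; October 3, 2016

Gaps: 35, 28, 28, 35, 28 days — a mix of 28 and 35. Every date is a Monday.
Each is the 1st Monday of its month.
1st Monday of August 2016: August 1, 2016.
September 2016 — 1st Monday is September 5, 2016.
October 2016 — 1st Monday is October 3, 2016.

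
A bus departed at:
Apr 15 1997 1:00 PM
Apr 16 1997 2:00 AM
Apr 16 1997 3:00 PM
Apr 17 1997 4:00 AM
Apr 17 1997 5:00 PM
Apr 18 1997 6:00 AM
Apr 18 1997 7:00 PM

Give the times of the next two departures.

Apr 19 1997 8:00 AM, Apr 19 1997 9:00 PM

Gaps: 13, 13, 13, 13, 13, 13 hours — each event is 13 hours after the previous one.
Apr 18 1997 7:00 PM + 13 h = Apr 19 1997 8:00 AM.
Apr 19 1997 8:00 AM + 13 h = Apr 19 1997 9:00 PM.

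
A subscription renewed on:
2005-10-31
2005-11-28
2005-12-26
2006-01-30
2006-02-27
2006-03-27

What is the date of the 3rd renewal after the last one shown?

2006-06-26

Every date is a Monday; gaps 28, 28, 35, 28, 28 days.
Each is the last Monday of its month (at least one falls on the 29th or later, ruling out '4th Monday').
April 2006 ends with Monday 2006-04-24.
May 2006 ends with Monday 2006-05-29.
Last Monday of June 2006: 2006-06-26.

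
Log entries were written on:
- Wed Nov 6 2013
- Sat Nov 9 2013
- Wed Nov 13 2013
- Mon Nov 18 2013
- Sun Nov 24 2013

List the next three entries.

Intervals are 3, 4, 5, 6 days — an arithmetic progression with common difference 1.
Next gap: 7 days. Sun Nov 24 2013 + 7 days = Sun Dec 1 2013.
Next gap: 8 days. Sun Dec 1 2013 + 8 days = Mon Dec 9 2013.
Next gap: 9 days. Mon Dec 9 2013 + 9 days = Wed Dec 18 2013.

Sun Dec 1 2013, Mon Dec 9 2013, Wed Dec 18 2013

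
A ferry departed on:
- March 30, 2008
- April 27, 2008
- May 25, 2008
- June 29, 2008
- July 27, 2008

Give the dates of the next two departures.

August 31, 2008; September 28, 2008

These are Sundays with 28, 28, 35, 28-day gaps.
Each is the final Sunday of its month — March 30, 2008 is past the 28th, so '4th Sunday' doesn't fit.
Last Sunday of August 2008: August 31, 2008.
September 2008 ends with Sunday September 28, 2008.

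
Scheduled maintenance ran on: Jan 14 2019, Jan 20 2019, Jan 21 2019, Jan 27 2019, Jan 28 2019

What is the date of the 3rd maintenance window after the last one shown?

Feb 10 2019

Every event lands on a Monday or Sunday (gaps cycle 6, 1, 6, 1).
So the schedule is: every Monday and Sunday.
The following Sunday is Feb 3 2019.
Next Monday: Feb 4 2019.
The following Sunday is Feb 10 2019.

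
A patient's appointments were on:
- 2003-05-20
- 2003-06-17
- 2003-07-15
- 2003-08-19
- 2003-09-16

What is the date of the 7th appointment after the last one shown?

Gaps: 28, 28, 35, 28 days — a mix of 28 and 35. Every date is a Tuesday.
Each is the 3rd Tuesday of its month.
3rd Tuesday of October 2003: 2003-10-21.
3rd Tuesday of November 2003: 2003-11-18.
December 2003 — 3rd Tuesday is 2003-12-16.
January 2004 — 3rd Tuesday is 2004-01-20.
February 2004 — 3rd Tuesday is 2004-02-17.
3rd Tuesday of March 2004: 2004-03-16.
April 2004 — 3rd Tuesday is 2004-04-20.

2004-04-20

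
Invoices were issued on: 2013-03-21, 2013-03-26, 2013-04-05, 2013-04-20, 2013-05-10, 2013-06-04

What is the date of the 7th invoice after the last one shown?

Gaps: 5, 10, 15, 20, 25 days — each gap is 5 larger than the previous one.
Next gap: 30 days. 2013-06-04 + 30 days = 2013-07-04.
Next gap: 35 days. 2013-07-04 + 35 days = 2013-08-08.
Next gap: 40 days. 2013-08-08 + 40 days = 2013-09-17.
Next gap: 45 days. 2013-09-17 + 45 days = 2013-11-01.
Next gap: 50 days. 2013-11-01 + 50 days = 2013-12-21.
Next gap: 55 days. 2013-12-21 + 55 days = 2014-02-14.
Next gap: 60 days. 2014-02-14 + 60 days = 2014-04-15.

2014-04-15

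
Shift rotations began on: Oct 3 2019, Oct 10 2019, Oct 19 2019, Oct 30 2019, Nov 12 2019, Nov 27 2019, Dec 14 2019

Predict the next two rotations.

Jan 2 2020, Jan 23 2020

Gaps: 7, 9, 11, 13, 15, 17 days — each gap is 2 larger than the previous one.
Next gap: 19 days. Dec 14 2019 + 19 days = Jan 2 2020.
Next gap: 21 days. Jan 2 2020 + 21 days = Jan 23 2020.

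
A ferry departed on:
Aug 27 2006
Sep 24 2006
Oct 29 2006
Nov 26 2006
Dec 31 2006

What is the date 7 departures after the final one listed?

Jul 29 2007

Every date is a Sunday; gaps 28, 35, 28, 35 days.
Each is the last Sunday of its month (at least one falls on the 29th or later, ruling out '4th Sunday').
January 2007 ends with Sunday Jan 28 2007.
February 2007 ends with Sunday Feb 25 2007.
March 2007 ends with Sunday Mar 25 2007.
Last Sunday of April 2007: Apr 29 2007.
May 2007 ends with Sunday May 27 2007.
June 2007 ends with Sunday Jun 24 2007.
July 2007 ends with Sunday Jul 29 2007.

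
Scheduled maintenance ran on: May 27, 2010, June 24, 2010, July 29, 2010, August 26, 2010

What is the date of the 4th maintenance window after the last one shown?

All Thursdays; the gaps (28, 35, 28) vary with month length.
This is the last Thursday of each month.
September 2010 ends with Thursday September 30, 2010.
Last Thursday of October 2010: October 28, 2010.
November 2010 ends with Thursday November 25, 2010.
December 2010 ends with Thursday December 30, 2010.

December 30, 2010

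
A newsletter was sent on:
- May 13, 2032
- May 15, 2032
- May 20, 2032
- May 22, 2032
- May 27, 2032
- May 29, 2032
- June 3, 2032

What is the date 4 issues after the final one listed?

June 17, 2032

The gap pattern 2, 5, 2, 5, 2, 5 repeats every 2 events.
These are the Thursdays and Saturdays of each week.
Next Saturday: June 5, 2032.
The following Thursday is June 10, 2032.
Next Saturday: June 12, 2032.
Next Thursday: June 17, 2032.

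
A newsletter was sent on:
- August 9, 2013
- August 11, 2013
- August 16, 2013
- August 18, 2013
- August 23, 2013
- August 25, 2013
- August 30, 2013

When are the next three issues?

September 1, 2013; September 6, 2013; September 8, 2013

Gaps: 2, 5, 2, 5, 2, 5 days — not constant, but cyclic with period 2.
The events fall on every Friday and Sunday.
Next Sunday: September 1, 2013.
Next Friday: September 6, 2013.
Next Sunday: September 8, 2013.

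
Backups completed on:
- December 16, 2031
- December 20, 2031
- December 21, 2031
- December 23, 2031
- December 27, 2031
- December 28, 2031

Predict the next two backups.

December 30, 2031; January 3, 2032

Gaps: 4, 1, 2, 4, 1 days — not constant, but cyclic with period 3.
The events fall on every Tuesday, Saturday and Sunday.
The following Tuesday is December 30, 2031.
Next Saturday: January 3, 2032.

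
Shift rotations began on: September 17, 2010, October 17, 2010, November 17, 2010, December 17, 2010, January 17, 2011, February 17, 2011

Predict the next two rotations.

Gaps: 30, 31, 30, 31, 31 days — not constant. Every event is on the 17th of the month.
Pattern: the 17th of each month.
March 2011: March 17, 2011.
April 2011: April 17, 2011.

March 17, 2011; April 17, 2011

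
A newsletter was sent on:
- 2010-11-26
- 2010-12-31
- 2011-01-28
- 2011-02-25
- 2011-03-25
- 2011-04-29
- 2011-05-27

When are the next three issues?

2011-06-24, 2011-07-29, 2011-08-26

These are Fridays with 35, 28, 28, 28, 35, 28-day gaps.
Each is the final Friday of its month — 2010-12-31 is past the 28th, so '4th Friday' doesn't fit.
June 2011 ends with Friday 2011-06-24.
Last Friday of July 2011: 2011-07-29.
Last Friday of August 2011: 2011-08-26.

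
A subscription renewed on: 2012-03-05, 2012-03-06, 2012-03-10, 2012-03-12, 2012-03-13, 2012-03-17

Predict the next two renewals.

The gap pattern 1, 4, 2, 1, 4 repeats every 3 events.
These are the Mondays, Tuesdays and Saturdays of each week.
Next Monday: 2012-03-19.
Next Tuesday: 2012-03-20.

2012-03-19, 2012-03-20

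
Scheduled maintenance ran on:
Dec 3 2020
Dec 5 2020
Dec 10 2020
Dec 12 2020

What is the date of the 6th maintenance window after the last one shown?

Gaps: 2, 5, 2 days — not constant, but cyclic with period 2.
The events fall on every Thursday and Saturday.
The following Thursday is Dec 17 2020.
The following Saturday is Dec 19 2020.
The following Thursday is Dec 24 2020.
Next Saturday: Dec 26 2020.
The following Thursday is Dec 31 2020.
The following Saturday is Jan 2 2021.

Jan 2 2021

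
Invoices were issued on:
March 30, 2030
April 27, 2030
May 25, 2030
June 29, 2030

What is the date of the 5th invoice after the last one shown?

These are Saturdays with 28, 28, 35-day gaps.
Each is the final Saturday of its month — March 30, 2030 is past the 28th, so '4th Saturday' doesn't fit.
Last Saturday of July 2030: July 27, 2030.
Last Saturday of August 2030: August 31, 2030.
Last Saturday of September 2030: September 28, 2030.
Last Saturday of October 2030: October 26, 2030.
Last Saturday of November 2030: November 30, 2030.

November 30, 2030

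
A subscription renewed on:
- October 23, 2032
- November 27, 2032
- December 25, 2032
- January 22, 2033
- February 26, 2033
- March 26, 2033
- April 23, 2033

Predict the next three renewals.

Gaps: 35, 28, 28, 35, 28, 28 days — a mix of 28 and 35. Every date is a Saturday.
Each is the 4th Saturday of its month.
4th Saturday of May 2033: May 28, 2033.
June 2033 — 4th Saturday is June 25, 2033.
4th Saturday of July 2033: July 23, 2033.

May 28, 2033; June 25, 2033; July 23, 2033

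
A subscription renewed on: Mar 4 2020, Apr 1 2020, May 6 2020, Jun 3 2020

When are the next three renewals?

All dates are Wednesdays, 28, 35, 28 days apart.
Specifically, the 1st Wednesday of each month.
July 2020 — 1st Wednesday is Jul 1 2020.
August 2020 — 1st Wednesday is Aug 5 2020.
1st Wednesday of September 2020: Sep 2 2020.

Jul 1 2020, Aug 5 2020, Sep 2 2020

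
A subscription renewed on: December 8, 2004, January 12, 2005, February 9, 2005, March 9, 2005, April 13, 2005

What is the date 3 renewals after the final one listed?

July 13, 2005

These are Wednesdays at 28- or 35-day spacing (35, 28, 28, 35).
The pattern: 2nd Wednesday of the month.
2nd Wednesday of May 2005: May 11, 2005.
June 2005 — 2nd Wednesday is June 8, 2005.
July 2005 — 2nd Wednesday is July 13, 2005.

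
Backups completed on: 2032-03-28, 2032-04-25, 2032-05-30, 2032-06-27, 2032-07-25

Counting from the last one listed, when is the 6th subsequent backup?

2033-01-30

Every date is a Sunday; gaps 28, 35, 28, 28 days.
Each is the last Sunday of its month (at least one falls on the 29th or later, ruling out '4th Sunday').
August 2032 ends with Sunday 2032-08-29.
Last Sunday of September 2032: 2032-09-26.
October 2032 ends with Sunday 2032-10-31.
Last Sunday of November 2032: 2032-11-28.
Last Sunday of December 2032: 2032-12-26.
Last Sunday of January 2033: 2033-01-30.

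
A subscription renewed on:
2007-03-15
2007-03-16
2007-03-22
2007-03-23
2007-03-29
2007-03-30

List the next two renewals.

Gaps: 1, 6, 1, 6, 1 days — not constant, but cyclic with period 2.
The events fall on every Thursday and Friday.
Next Thursday: 2007-04-05.
The following Friday is 2007-04-06.

2007-04-05, 2007-04-06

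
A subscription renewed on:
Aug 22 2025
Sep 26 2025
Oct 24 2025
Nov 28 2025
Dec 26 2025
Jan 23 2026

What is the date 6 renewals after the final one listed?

Jul 24 2026

These are Fridays at 28- or 35-day spacing (35, 28, 35, 28, 28).
The pattern: 4th Friday of the month.
4th Friday of February 2026: Feb 27 2026.
4th Friday of March 2026: Mar 27 2026.
4th Friday of April 2026: Apr 24 2026.
4th Friday of May 2026: May 22 2026.
4th Friday of June 2026: Jun 26 2026.
4th Friday of July 2026: Jul 24 2026.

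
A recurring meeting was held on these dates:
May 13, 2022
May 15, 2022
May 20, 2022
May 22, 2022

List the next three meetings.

May 27, 2022; May 29, 2022; June 3, 2022

Every event lands on a Friday or Sunday (gaps cycle 2, 5, 2).
So the schedule is: every Friday and Sunday.
Next Friday: May 27, 2022.
The following Sunday is May 29, 2022.
Next Friday: June 3, 2022.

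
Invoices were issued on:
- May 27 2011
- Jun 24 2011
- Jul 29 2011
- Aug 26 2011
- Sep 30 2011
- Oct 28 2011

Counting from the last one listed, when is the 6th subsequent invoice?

Apr 27 2012

All Fridays; the gaps (28, 35, 28, 35, 28) vary with month length.
This is the last Friday of each month.
November 2011 ends with Friday Nov 25 2011.
Last Friday of December 2011: Dec 30 2011.
Last Friday of January 2012: Jan 27 2012.
Last Friday of February 2012: Feb 24 2012.
Last Friday of March 2012: Mar 30 2012.
April 2012 ends with Friday Apr 27 2012.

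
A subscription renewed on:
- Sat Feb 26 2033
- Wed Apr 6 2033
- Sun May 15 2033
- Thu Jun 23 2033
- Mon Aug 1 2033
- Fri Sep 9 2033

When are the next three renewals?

The spacing is 39, 39, 39, 39, 39 days — always 39 days.
Fri Sep 9 2033 + 39 days = Tue Oct 18 2033.
Tue Oct 18 2033 + 39 days = Sat Nov 26 2033.
Sat Nov 26 2033 + 39 days = Wed Jan 4 2034.

Tue Oct 18 2033, Sat Nov 26 2033, Wed Jan 4 2034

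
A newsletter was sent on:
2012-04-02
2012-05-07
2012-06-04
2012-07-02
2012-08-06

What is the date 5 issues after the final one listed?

These are Mondays at 28- or 35-day spacing (35, 28, 28, 35).
The pattern: 1st Monday of the month.
1st Monday of September 2012: 2012-09-03.
1st Monday of October 2012: 2012-10-01.
1st Monday of November 2012: 2012-11-05.
1st Monday of December 2012: 2012-12-03.
1st Monday of January 2013: 2013-01-07.

2013-01-07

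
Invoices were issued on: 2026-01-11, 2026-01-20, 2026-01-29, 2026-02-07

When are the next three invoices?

Every event comes 9 days after the last (9, 9, 9).
2026-02-07 + 9 days = 2026-02-16.
2026-02-16 + 9 days = 2026-02-25.
2026-02-25 + 9 days = 2026-03-06.

2026-02-16, 2026-02-25, 2026-03-06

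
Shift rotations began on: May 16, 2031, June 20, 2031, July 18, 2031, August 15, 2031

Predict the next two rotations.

Gaps: 35, 28, 28 days — a mix of 28 and 35. Every date is a Friday.
Each is the 3rd Friday of its month.
September 2031 — 3rd Friday is September 19, 2031.
3rd Friday of October 2031: October 17, 2031.

September 19, 2031; October 17, 2031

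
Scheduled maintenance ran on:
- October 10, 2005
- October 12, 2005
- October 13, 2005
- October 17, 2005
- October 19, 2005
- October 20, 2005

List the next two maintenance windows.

October 24, 2005; October 26, 2005

The gap pattern 2, 1, 4, 2, 1 repeats every 3 events.
These are the Mondays, Wednesdays and Thursdays of each week.
The following Monday is October 24, 2005.
The following Wednesday is October 26, 2005.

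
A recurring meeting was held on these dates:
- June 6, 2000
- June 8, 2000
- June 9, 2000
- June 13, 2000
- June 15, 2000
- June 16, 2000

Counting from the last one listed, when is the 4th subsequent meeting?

Gaps: 2, 1, 4, 2, 1 days — not constant, but cyclic with period 3.
The events fall on every Tuesday, Thursday and Friday.
The following Tuesday is June 20, 2000.
The following Thursday is June 22, 2000.
Next Friday: June 23, 2000.
Next Tuesday: June 27, 2000.

June 27, 2000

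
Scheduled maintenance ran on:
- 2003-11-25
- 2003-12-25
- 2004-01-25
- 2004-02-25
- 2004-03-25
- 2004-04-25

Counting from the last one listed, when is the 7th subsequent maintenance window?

The day-of-month is always 25 (30, 31, 31, 29, 31 days between events).
So this recurs on the 25th of each month.
Next: May 2004 → 2004-05-25.
June 2004: 2004-06-25.
July 2004: 2004-07-25.
Next: August 2004 → 2004-08-25.
September 2004: 2004-09-25.
October 2004: 2004-10-25.
Next: November 2004 → 2004-11-25.

2004-11-25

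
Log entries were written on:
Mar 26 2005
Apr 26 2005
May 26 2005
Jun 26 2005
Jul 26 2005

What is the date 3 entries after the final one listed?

Oct 26 2005

Gaps: 31, 30, 31, 30 days — not constant. Every event is on the 26th of the month.
Pattern: the 26th of each month.
August 2005: Aug 26 2005.
Next: September 2005 → Sep 26 2005.
October 2005: Oct 26 2005.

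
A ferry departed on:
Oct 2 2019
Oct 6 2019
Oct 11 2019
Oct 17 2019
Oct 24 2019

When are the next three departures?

Intervals are 4, 5, 6, 7 days — an arithmetic progression with common difference 1.
Next gap: 8 days. Oct 24 2019 + 8 days = Nov 1 2019.
Next gap: 9 days. Nov 1 2019 + 9 days = Nov 10 2019.
Next gap: 10 days. Nov 10 2019 + 10 days = Nov 20 2019.

Nov 1 2019, Nov 10 2019, Nov 20 2019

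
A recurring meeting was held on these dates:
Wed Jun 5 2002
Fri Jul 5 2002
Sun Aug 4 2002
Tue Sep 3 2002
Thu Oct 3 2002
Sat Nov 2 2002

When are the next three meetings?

Mon Dec 2 2002, Wed Jan 1 2003, Fri Jan 31 2003

Every event comes 30 days after the last (30, 30, 30, 30, 30).
Sat Nov 2 2002 + 30 days = Mon Dec 2 2002.
Mon Dec 2 2002 + 30 days = Wed Jan 1 2003.
Wed Jan 1 2003 + 30 days = Fri Jan 31 2003.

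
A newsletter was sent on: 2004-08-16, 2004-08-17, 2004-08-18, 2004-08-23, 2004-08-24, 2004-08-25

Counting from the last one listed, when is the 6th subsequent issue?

The gap pattern 1, 1, 5, 1, 1 repeats every 3 events.
These are the Mondays, Tuesdays and Wednesdays of each week.
Next Monday: 2004-08-30.
Next Tuesday: 2004-08-31.
Next Wednesday: 2004-09-01.
The following Monday is 2004-09-06.
The following Tuesday is 2004-09-07.
Next Wednesday: 2004-09-08.

2004-09-08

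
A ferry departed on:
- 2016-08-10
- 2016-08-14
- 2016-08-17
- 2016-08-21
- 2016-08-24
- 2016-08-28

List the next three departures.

2016-08-31, 2016-09-04, 2016-09-07

Every event lands on a Wednesday or Sunday (gaps cycle 4, 3, 4, 3, 4).
So the schedule is: every Wednesday and Sunday.
Next Wednesday: 2016-08-31.
Next Sunday: 2016-09-04.
Next Wednesday: 2016-09-07.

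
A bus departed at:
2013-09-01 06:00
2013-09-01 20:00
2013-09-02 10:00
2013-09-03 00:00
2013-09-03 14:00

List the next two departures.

2013-09-04 04:00, 2013-09-04 18:00

Gaps: 14, 14, 14, 14 hours — each event is 14 hours after the previous one.
2013-09-03 14:00 + 14 h = 2013-09-04 04:00.
2013-09-04 04:00 + 14 h = 2013-09-04 18:00.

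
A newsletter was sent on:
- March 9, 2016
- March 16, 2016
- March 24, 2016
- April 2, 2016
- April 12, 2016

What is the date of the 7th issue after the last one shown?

July 19, 2016

Intervals are 7, 8, 9, 10 days — an arithmetic progression with common difference 1.
Next gap: 11 days. April 12, 2016 + 11 days = April 23, 2016.
Next gap: 12 days. April 23, 2016 + 12 days = May 5, 2016.
Next gap: 13 days. May 5, 2016 + 13 days = May 18, 2016.
Next gap: 14 days. May 18, 2016 + 14 days = June 1, 2016.
Next gap: 15 days. June 1, 2016 + 15 days = June 16, 2016.
Next gap: 16 days. June 16, 2016 + 16 days = July 2, 2016.
Next gap: 17 days. July 2, 2016 + 17 days = July 19, 2016.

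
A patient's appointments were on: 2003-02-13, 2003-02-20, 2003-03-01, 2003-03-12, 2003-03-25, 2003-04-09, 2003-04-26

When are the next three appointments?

2003-05-15, 2003-06-05, 2003-06-28

Gaps: 7, 9, 11, 13, 15, 17 days — each gap is 2 larger than the previous one.
Next gap: 19 days. 2003-04-26 + 19 days = 2003-05-15.
Next gap: 21 days. 2003-05-15 + 21 days = 2003-06-05.
Next gap: 23 days. 2003-06-05 + 23 days = 2003-06-28.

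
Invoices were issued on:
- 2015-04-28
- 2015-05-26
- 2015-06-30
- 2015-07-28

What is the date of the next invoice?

2015-08-25

All Tuesdays; the gaps (28, 35, 28) vary with month length.
This is the last Tuesday of each month.
August 2015 ends with Tuesday 2015-08-25.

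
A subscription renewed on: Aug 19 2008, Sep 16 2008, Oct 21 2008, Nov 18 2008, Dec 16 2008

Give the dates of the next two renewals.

Gaps: 28, 35, 28, 28 days — a mix of 28 and 35. Every date is a Tuesday.
Each is the 3rd Tuesday of its month.
January 2009 — 3rd Tuesday is Jan 20 2009.
February 2009 — 3rd Tuesday is Feb 17 2009.

Jan 20 2009, Feb 17 2009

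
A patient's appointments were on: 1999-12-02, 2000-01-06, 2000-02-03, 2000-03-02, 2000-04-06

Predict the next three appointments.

All dates are Thursdays, 35, 28, 28, 35 days apart.
Specifically, the 1st Thursday of each month.
1st Thursday of May 2000: 2000-05-04.
1st Thursday of June 2000: 2000-06-01.
July 2000 — 1st Thursday is 2000-07-06.

2000-05-04, 2000-06-01, 2000-07-06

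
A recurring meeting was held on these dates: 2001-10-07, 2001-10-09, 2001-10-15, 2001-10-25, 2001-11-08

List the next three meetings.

2001-11-26, 2001-12-18, 2002-01-13

Intervals are 2, 6, 10, 14 days — an arithmetic progression with common difference 4.
Next gap: 18 days. 2001-11-08 + 18 days = 2001-11-26.
Next gap: 22 days. 2001-11-26 + 22 days = 2001-12-18.
Next gap: 26 days. 2001-12-18 + 26 days = 2002-01-13.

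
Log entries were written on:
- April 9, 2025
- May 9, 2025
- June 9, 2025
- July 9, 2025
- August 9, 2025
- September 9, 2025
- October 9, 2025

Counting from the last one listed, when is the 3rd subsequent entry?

The day-of-month is always 9 (30, 31, 30, 31, 31, 30 days between events).
So this recurs on the 9th of each month.
Next: November 2025 → November 9, 2025.
Next: December 2025 → December 9, 2025.
January 2026: January 9, 2026.

January 9, 2026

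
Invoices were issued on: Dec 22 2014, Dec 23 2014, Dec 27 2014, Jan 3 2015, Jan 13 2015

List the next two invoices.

Intervals are 1, 4, 7, 10 days — an arithmetic progression with common difference 3.
Next gap: 13 days. Jan 13 2015 + 13 days = Jan 26 2015.
Next gap: 16 days. Jan 26 2015 + 16 days = Feb 11 2015.

Jan 26 2015, Feb 11 2015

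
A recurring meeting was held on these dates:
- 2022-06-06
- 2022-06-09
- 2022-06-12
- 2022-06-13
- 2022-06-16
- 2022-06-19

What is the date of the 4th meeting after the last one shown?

The gap pattern 3, 3, 1, 3, 3 repeats every 3 events.
These are the Mondays, Thursdays and Sundays of each week.
Next Monday: 2022-06-20.
The following Thursday is 2022-06-23.
The following Sunday is 2022-06-26.
Next Monday: 2022-06-27.

2022-06-27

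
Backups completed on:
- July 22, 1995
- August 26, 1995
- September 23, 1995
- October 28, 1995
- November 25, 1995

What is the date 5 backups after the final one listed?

All dates are Saturdays, 35, 28, 35, 28 days apart.
Specifically, the 4th Saturday of each month.
December 1995 — 4th Saturday is December 23, 1995.
January 1996 — 4th Saturday is January 27, 1996.
February 1996 — 4th Saturday is February 24, 1996.
4th Saturday of March 1996: March 23, 1996.
April 1996 — 4th Saturday is April 27, 1996.

April 27, 1996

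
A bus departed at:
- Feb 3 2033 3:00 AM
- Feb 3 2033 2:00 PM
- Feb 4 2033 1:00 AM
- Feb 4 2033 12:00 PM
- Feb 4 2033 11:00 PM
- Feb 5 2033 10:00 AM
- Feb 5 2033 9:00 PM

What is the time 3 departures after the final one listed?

Feb 7 2033 6:00 AM

Gaps: 11, 11, 11, 11, 11, 11 hours — each event is 11 hours after the previous one.
Feb 5 2033 9:00 PM + 11 h = Feb 6 2033 8:00 AM.
Feb 6 2033 8:00 AM + 11 h = Feb 6 2033 7:00 PM.
Feb 6 2033 7:00 PM + 11 h = Feb 7 2033 6:00 AM.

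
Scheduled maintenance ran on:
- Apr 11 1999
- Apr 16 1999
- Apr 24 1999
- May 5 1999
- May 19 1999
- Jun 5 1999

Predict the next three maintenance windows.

Jun 25 1999, Jul 18 1999, Aug 13 1999

Gaps: 5, 8, 11, 14, 17 days — each gap is 3 larger than the previous one.
Next gap: 20 days. Jun 5 1999 + 20 days = Jun 25 1999.
Next gap: 23 days. Jun 25 1999 + 23 days = Jul 18 1999.
Next gap: 26 days. Jul 18 1999 + 26 days = Aug 13 1999.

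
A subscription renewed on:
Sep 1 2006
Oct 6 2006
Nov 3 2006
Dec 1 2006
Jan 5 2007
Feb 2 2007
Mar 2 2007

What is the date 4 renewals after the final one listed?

Gaps: 35, 28, 28, 35, 28, 28 days — a mix of 28 and 35. Every date is a Friday.
Each is the 1st Friday of its month.
1st Friday of April 2007: Apr 6 2007.
May 2007 — 1st Friday is May 4 2007.
June 2007 — 1st Friday is Jun 1 2007.
1st Friday of July 2007: Jul 6 2007.

Jul 6 2007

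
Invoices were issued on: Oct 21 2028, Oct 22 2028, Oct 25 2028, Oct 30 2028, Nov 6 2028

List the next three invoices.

The spacing grows by 2 each time: 1, 3, 5, 7 days.
Next gap: 9 days. Nov 6 2028 + 9 days = Nov 15 2028.
Next gap: 11 days. Nov 15 2028 + 11 days = Nov 26 2028.
Next gap: 13 days. Nov 26 2028 + 13 days = Dec 9 2028.

Nov 15 2028, Nov 26 2028, Dec 9 2028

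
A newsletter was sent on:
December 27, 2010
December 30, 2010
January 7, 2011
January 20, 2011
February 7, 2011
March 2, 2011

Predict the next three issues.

March 30, 2011; May 2, 2011; June 9, 2011

The spacing grows by 5 each time: 3, 8, 13, 18, 23 days.
Next gap: 28 days. March 2, 2011 + 28 days = March 30, 2011.
Next gap: 33 days. March 30, 2011 + 33 days = May 2, 2011.
Next gap: 38 days. May 2, 2011 + 38 days = June 9, 2011.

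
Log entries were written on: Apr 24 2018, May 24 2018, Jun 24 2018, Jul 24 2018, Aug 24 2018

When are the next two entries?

Sep 24 2018, Oct 24 2018

Gaps: 30, 31, 30, 31 days — not constant. Every event is on the 24th of the month.
Pattern: the 24th of each month.
September 2018: Sep 24 2018.
October 2018: Oct 24 2018.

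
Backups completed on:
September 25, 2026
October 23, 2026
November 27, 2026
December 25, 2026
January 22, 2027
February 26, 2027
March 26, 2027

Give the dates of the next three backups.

April 23, 2027; May 28, 2027; June 25, 2027

All dates are Fridays, 28, 35, 28, 28, 35, 28 days apart.
Specifically, the 4th Friday of each month.
April 2027 — 4th Friday is April 23, 2027.
May 2027 — 4th Friday is May 28, 2027.
4th Friday of June 2027: June 25, 2027.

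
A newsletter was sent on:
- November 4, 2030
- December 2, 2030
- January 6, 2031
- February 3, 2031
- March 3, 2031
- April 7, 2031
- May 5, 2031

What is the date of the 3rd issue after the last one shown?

August 4, 2031

Gaps: 28, 35, 28, 28, 35, 28 days — a mix of 28 and 35. Every date is a Monday.
Each is the 1st Monday of its month.
1st Monday of June 2031: June 2, 2031.
1st Monday of July 2031: July 7, 2031.
1st Monday of August 2031: August 4, 2031.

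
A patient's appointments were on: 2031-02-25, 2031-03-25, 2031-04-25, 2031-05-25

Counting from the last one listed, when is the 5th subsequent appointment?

2031-10-25

Each date is the 25th; the gaps (28, 31, 30) track the month lengths.
The rule is the 25th of each month.
June 2031: 2031-06-25.
Next: July 2031 → 2031-07-25.
August 2031: 2031-08-25.
September 2031: 2031-09-25.
Next: October 2031 → 2031-10-25.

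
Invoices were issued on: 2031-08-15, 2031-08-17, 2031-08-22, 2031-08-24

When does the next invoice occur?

2031-08-29

Gaps: 2, 5, 2 days — not constant, but cyclic with period 2.
The events fall on every Friday and Sunday.
Next Friday: 2031-08-29.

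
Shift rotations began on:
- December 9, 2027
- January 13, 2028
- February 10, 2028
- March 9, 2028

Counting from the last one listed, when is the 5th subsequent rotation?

These are Thursdays at 28- or 35-day spacing (35, 28, 28).
The pattern: 2nd Thursday of the month.
April 2028 — 2nd Thursday is April 13, 2028.
May 2028 — 2nd Thursday is May 11, 2028.
2nd Thursday of June 2028: June 8, 2028.
July 2028 — 2nd Thursday is July 13, 2028.
August 2028 — 2nd Thursday is August 10, 2028.

August 10, 2028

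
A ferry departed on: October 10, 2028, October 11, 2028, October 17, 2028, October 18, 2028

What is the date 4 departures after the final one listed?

November 1, 2028

The gap pattern 1, 6, 1 repeats every 2 events.
These are the Tuesdays and Wednesdays of each week.
The following Tuesday is October 24, 2028.
The following Wednesday is October 25, 2028.
Next Tuesday: October 31, 2028.
The following Wednesday is November 1, 2028.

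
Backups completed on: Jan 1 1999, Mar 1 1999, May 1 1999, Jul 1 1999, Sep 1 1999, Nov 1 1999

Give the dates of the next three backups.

Each date is the 1st; the gaps (59, 61, 61, 62, 61) track the month lengths.
The rule is the 1st of every 2 months.
Next: January 2000 → Jan 1 2000.
March 2000: Mar 1 2000.
May 2000: May 1 2000.

Jan 1 2000, Mar 1 2000, May 1 2000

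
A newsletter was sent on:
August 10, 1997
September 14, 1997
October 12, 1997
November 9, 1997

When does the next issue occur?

December 14, 1997

These are Sundays at 28- or 35-day spacing (35, 28, 28).
The pattern: 2nd Sunday of the month.
December 1997 — 2nd Sunday is December 14, 1997.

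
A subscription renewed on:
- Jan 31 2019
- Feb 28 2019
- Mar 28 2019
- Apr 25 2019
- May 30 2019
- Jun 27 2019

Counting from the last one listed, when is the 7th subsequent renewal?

Jan 30 2020

These are Thursdays with 28, 28, 28, 35, 28-day gaps.
Each is the final Thursday of its month — Jan 31 2019 is past the 28th, so '4th Thursday' doesn't fit.
July 2019 ends with Thursday Jul 25 2019.
August 2019 ends with Thursday Aug 29 2019.
Last Thursday of September 2019: Sep 26 2019.
Last Thursday of October 2019: Oct 31 2019.
Last Thursday of November 2019: Nov 28 2019.
December 2019 ends with Thursday Dec 26 2019.
Last Thursday of January 2020: Jan 30 2020.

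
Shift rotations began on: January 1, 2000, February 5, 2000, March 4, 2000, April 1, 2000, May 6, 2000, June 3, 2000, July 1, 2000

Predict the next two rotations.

August 5, 2000; September 2, 2000

Gaps: 35, 28, 28, 35, 28, 28 days — a mix of 28 and 35. Every date is a Saturday.
Each is the 1st Saturday of its month.
August 2000 — 1st Saturday is August 5, 2000.
1st Saturday of September 2000: September 2, 2000.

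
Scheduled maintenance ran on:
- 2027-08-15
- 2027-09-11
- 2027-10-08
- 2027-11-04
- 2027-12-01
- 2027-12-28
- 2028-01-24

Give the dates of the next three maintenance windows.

Gaps between consecutive events: 27, 27, 27, 27, 27, 27 days — a constant 27-day interval.
2028-01-24 + 27 days = 2028-02-20.
2028-02-20 + 27 days = 2028-03-18.
2028-03-18 + 27 days = 2028-04-14.

2028-02-20, 2028-03-18, 2028-04-14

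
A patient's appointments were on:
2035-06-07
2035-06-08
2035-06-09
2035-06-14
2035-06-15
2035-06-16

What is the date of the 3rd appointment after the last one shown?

2035-06-23

The gap pattern 1, 1, 5, 1, 1 repeats every 3 events.
These are the Thursdays, Fridays and Saturdays of each week.
The following Thursday is 2035-06-21.
The following Friday is 2035-06-22.
Next Saturday: 2035-06-23.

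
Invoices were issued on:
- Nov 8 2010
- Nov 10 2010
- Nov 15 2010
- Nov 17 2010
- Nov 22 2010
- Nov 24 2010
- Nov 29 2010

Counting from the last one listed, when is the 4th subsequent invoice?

Dec 13 2010

Gaps: 2, 5, 2, 5, 2, 5 days — not constant, but cyclic with period 2.
The events fall on every Monday and Wednesday.
Next Wednesday: Dec 1 2010.
Next Monday: Dec 6 2010.
Next Wednesday: Dec 8 2010.
Next Monday: Dec 13 2010.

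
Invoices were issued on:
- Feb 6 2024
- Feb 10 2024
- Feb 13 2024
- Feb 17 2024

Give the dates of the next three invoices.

Feb 20 2024, Feb 24 2024, Feb 27 2024

Every event lands on a Tuesday or Saturday (gaps cycle 4, 3, 4).
So the schedule is: every Tuesday and Saturday.
Next Tuesday: Feb 20 2024.
The following Saturday is Feb 24 2024.
Next Tuesday: Feb 27 2024.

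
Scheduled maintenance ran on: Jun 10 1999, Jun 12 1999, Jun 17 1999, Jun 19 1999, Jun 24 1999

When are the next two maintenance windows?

Jun 26 1999, Jul 1 1999

The gap pattern 2, 5, 2, 5 repeats every 2 events.
These are the Thursdays and Saturdays of each week.
The following Saturday is Jun 26 1999.
The following Thursday is Jul 1 1999.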